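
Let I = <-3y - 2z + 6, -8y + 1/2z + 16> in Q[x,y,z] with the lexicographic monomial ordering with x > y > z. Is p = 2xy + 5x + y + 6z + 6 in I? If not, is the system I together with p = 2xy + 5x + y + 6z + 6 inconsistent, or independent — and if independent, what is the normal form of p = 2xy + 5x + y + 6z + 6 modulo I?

First compute the reduced Gröbner basis of I by Buchberger's algorithm.
f_1 = -3y - 2z + 6, LT = y.
f_2 = -8y + 1/2z + 16, LT = y.

S(f_1,f_2): lcm = y. S = 35/48z.
  reduce S modulo (f_1, f_2):
  remainder 35/48z ≠ 0; add h_3 = 35/48z to the basis.

The other S-polynomials (S(f_1,h_3), S(f_2,h_3)) all reduce to 0 modulo the current basis, so we have a Gröbner basis.
Inter-reduce: drop elements whose leading term is divisible by another's, tail-reduce, and make monic.
Reduced Gröbner basis: {y - 2, z}.
Label its elements g_1 = y - 2, g_2 = z.

Reduce p = 2xy + 5x + y + 6z + 6 modulo G:
  leading term xy: subtract (2x)·g_1 from 2xy + 5x + y + 6z + 6 → 9x + y + 6z + 6
  leading term x: no divisor's leading term divides it; move 9x to the remainder.
  leading term y: subtract (1)·g_1 from y + 6z + 6 → 6z + 8
  leading term z: subtract (6)·g_2 from 6z + 8 → 8
  leading term 1: no divisor's leading term divides it; move 8 to the remainder.
  normal form = 9x + 8.
The normal form is nonzero, so p ∉ I. Since p minus its normal form lies in I, I + (p) = I + (r) where r = 9x + 8; decide whether this ideal is the whole ring.
Run Buchberger on G together with r (pairs among the g_i already reduce to 0 since G is a Gröbner basis):
g_1 = y - 2, LT = y.
g_2 = z, LT = z.
r = 9x + 8, LT = x.

The S-polynomials (S(g_1,g_2), S(g_1,r), S(g_2,r)) all reduce to 0 modulo the current basis, so we have a Gröbner basis.
Inter-reduce: drop elements whose leading term is divisible by another's, tail-reduce, and make monic.
Reduced Gröbner basis: {x + 8/9, y - 2, z}.
The reduced Gröbner basis of I + (p) is {x + 8/9, y - 2, z} ≠ {1}, a proper ideal, so the enlarged system stays consistent: p is independent of I, with normal form 9x + 8.

2xy + 5x + y + 6z + 6 is independent of I; its normal form modulo I is 9x + 8.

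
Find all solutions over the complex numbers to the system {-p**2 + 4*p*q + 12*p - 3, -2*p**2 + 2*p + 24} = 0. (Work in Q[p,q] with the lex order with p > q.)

{(-3, -4), (4, -29/16)}

Compute a lex Gröbner basis by Buchberger's algorithm.
f_1 = -p**2 + 4*p*q + 12*p - 3, LT = p**2.
f_2 = -2*p**2 + 2*p + 24, LT = p**2.

S(f_1,f_2): lcm = p**2. S = -4*p*q - 11*p + 15.
  reduce S modulo (f_1, f_2):
  remainder -4*p*q - 11*p + 15 ≠ 0; add h_3 = -4*p*q - 11*p + 15 to the basis.

S(f_1,h_3): lcm = p**2*q. S = -11/4*p**2 - 4*p*q**2 - 12*p*q + 15/4*p + 3*q.
  reduce S modulo (f_1, f_2, h_3):
  remainder 15/4*p - 12*q - 147/4 ≠ 0; add h_4 = 15/4*p - 12*q - 147/4 to the basis.

S(h_3,h_4): lcm = p*q. S = 11/4*p + 16/5*q**2 + 49/5*q - 15/4.
  reduce S modulo (f_1, f_2, h_3, h_4):
  remainder 16/5*q**2 + 93/5*q + 116/5 ≠ 0; add h_5 = 16/5*q**2 + 93/5*q + 116/5 to the basis.

The other S-polynomials (S(f_2,h_3), S(f_1,h_4), S(f_2,h_4), S(f_1,h_5), S(f_2,h_5), S(h_3,h_5), S(h_4,h_5)) all reduce to 0 modulo the current basis, so we have a Gröbner basis.
Inter-reduce: drop elements whose leading term is divisible by another's, tail-reduce, and make monic.
Reduced Gröbner basis: {p - 16/5*q - 49/5, q**2 + 93/16*q + 29/4}.

From the last basis element, q**2 + 93/16*q + 29/4 = 0, so q takes values in {-4, -29/16}. Each choice, substituted upward through the basis, yields the corresponding point(s) of the solution set.
  q = -4: the earlier basis element becomes p + 3 = 0, giving p = -3 — point (-3, -4).
  q = -29/16: the earlier basis element becomes p - 4 = 0, giving p = 4 — point (4, -29/16).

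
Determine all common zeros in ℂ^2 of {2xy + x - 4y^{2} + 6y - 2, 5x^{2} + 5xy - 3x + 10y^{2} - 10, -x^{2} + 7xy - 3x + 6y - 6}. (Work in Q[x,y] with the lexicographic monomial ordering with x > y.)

Compute a lex Gröbner basis by Buchberger's algorithm.
f_1 = 2xy + x - 4y^{2} + 6y - 2, LT = xy.
f_2 = 5x^{2} + 5xy - 3x + 10y^{2} - 10, LT = x^{2}.
f_3 = -x^{2} + 7xy - 3x + 6y - 6, LT = x^{2}.

S(f_1,f_2): lcm = x^{2}y. S = \tfrac{1}{2}x^{2} - 3xy^{2} + \tfrac{18}{5}xy - x - 2y^{3} + 2y.
  leading term x^{2}: subtract (\tfrac{1}{10})·f_2 from \tfrac{1}{2}x^{2} - 3xy^{2} + \tfrac{18}{5}xy - x - 2y^{3} + 2y → -3xy^{2} + \tfrac{31}{10}xy - \tfrac{7}{10}x - 2y^{3} - y^{2} + 2y + 1
  leading term xy^{2}: subtract (-\tfrac{3}{2}y)·f_1 from -3xy^{2} + \tfrac{31}{10}xy - \tfrac{7}{10}x - 2y^{3} - y^{2} + 2y + 1 → \tfrac{23}{5}xy - \tfrac{7}{10}x - 8y^{3} + 8y^{2} - y + 1
  leading term xy: subtract (\tfrac{23}{10})·f_1 from \tfrac{23}{5}xy - \tfrac{7}{10}x - 8y^{3} + 8y^{2} - y + 1 → -3x - 8y^{3} + \tfrac{86}{5}y^{2} - \tfrac{74}{5}y + \tfrac{28}{5}
  leading term x: no divisor's leading term divides it; move -3x to the remainder.
  leading term y^{3}: no divisor's leading term divides it; move -8y^{3} to the remainder.
  leading term y^{2}: no divisor's leading term divides it; move \tfrac{86}{5}y^{2} to the remainder.
  leading term y: no divisor's leading term divides it; move -\tfrac{74}{5}y to the remainder.
  leading term 1: no divisor's leading term divides it; move \tfrac{28}{5} to the remainder.
  remainder -3x - 8y^{3} + \tfrac{86}{5}y^{2} - \tfrac{74}{5}y + \tfrac{28}{5} ≠ 0; add h_4 = -3x - 8y^{3} + \tfrac{86}{5}y^{2} - \tfrac{74}{5}y + \tfrac{28}{5} to the basis.

S(f_1,f_3): lcm = x^{2}y. S = \tfrac{1}{2}x^{2} + 5xy^{2} - x + 6y^{2} - 6y.
  leading term x^{2}: subtract (\tfrac{1}{10})·f_2 from \tfrac{1}{2}x^{2} + 5xy^{2} - x + 6y^{2} - 6y → 5xy^{2} - \tfrac{1}{2}xy - \tfrac{7}{10}x + 5y^{2} - 6y + 1
  leading term xy^{2}: subtract (\tfrac{5}{2}y)·f_1 from 5xy^{2} - \tfrac{1}{2}xy - \tfrac{7}{10}x + 5y^{2} - 6y + 1 → -3xy - \tfrac{7}{10}x + 10y^{3} - 10y^{2} - y + 1
  leading term xy: subtract (-\tfrac{3}{2})·f_1 from -3xy - \tfrac{7}{10}x + 10y^{3} - 10y^{2} - y + 1 → \tfrac{4}{5}x + 10y^{3} - 16y^{2} + 8y - 2
  leading term x: subtract (-\tfrac{4}{15})·h_4 from \tfrac{4}{5}x + 10y^{3} - 16y^{2} + 8y - 2 → \tfrac{118}{15}y^{3} - \tfrac{856}{75}y^{2} + \tfrac{304}{75}y - \tfrac{38}{75}
  leading term y^{3}: no divisor's leading term divides it; move \tfrac{118}{15}y^{3} to the remainder.
  leading term y^{2}: no divisor's leading term divides it; move -\tfrac{856}{75}y^{2} to the remainder.
  leading term y: no divisor's leading term divides it; move \tfrac{304}{75}y to the remainder.
  leading term 1: no divisor's leading term divides it; move -\tfrac{38}{75} to the remainder.
  remainder \tfrac{118}{15}y^{3} - \tfrac{856}{75}y^{2} + \tfrac{304}{75}y - \tfrac{38}{75} ≠ 0; add h_5 = \tfrac{118}{15}y^{3} - \tfrac{856}{75}y^{2} + \tfrac{304}{75}y - \tfrac{38}{75} to the basis.

S(f_2,f_3): lcm = x^{2}. S = 8xy - \tfrac{18}{5}x + 2y^{2} + 6y - 8.
  leading term xy: subtract (4)·f_1 from 8xy - \tfrac{18}{5}x + 2y^{2} + 6y - 8 → -\tfrac{38}{5}x + 18y^{2} - 18y
  leading term x: subtract (\tfrac{38}{15})·h_4 from -\tfrac{38}{5}x + 18y^{2} - 18y → \tfrac{304}{15}y^{3} - \tfrac{1918}{75}y^{2} + \tfrac{1462}{75}y - \tfrac{1064}{75}
  leading term y^{3}: subtract (\tfrac{152}{59})·h_5 from \tfrac{304}{15}y^{3} - \tfrac{1918}{75}y^{2} + \tfrac{1462}{75}y - \tfrac{1064}{75} → \tfrac{226}{59}y^{2} + \tfrac{534}{59}y - \tfrac{760}{59}
  leading term y^{2}: no divisor's leading term divides it; move \tfrac{226}{59}y^{2} to the remainder.
  leading term y: no divisor's leading term divides it; move \tfrac{534}{59}y to the remainder.
  leading term 1: no divisor's leading term divides it; move -\tfrac{760}{59} to the remainder.
  remainder \tfrac{226}{59}y^{2} + \tfrac{534}{59}y - \tfrac{760}{59} ≠ 0; add h_6 = \tfrac{226}{59}y^{2} + \tfrac{534}{59}y - \tfrac{760}{59} to the basis.

S(f_1,h_4): lcm = xy. S = \tfrac{1}{2}x - \tfrac{8}{3}y^{4} + \tfrac{86}{15}y^{3} - \tfrac{104}{15}y^{2} + \tfrac{73}{15}y - 1.
  leading term x: subtract (-\tfrac{1}{6})·h_4 from \tfrac{1}{2}x - \tfrac{8}{3}y^{4} + \tfrac{86}{15}y^{3} - \tfrac{104}{15}y^{2} + \tfrac{73}{15}y - 1 → -\tfrac{8}{3}y^{4} + \tfrac{22}{5}y^{3} - \tfrac{61}{15}y^{2} + \tfrac{12}{5}y - \tfrac{1}{15}
  leading term y^{4}: subtract (-\tfrac{20}{59}y)·h_5 from -\tfrac{8}{3}y^{4} + \tfrac{22}{5}y^{3} - \tfrac{61}{15}y^{2} + \tfrac{12}{5}y - \tfrac{1}{15} → \tfrac{94}{177}y^{3} - \tfrac{2383}{885}y^{2} + \tfrac{1972}{885}y - \tfrac{1}{15}
  leading term y^{3}: subtract (\tfrac{235}{3481})·h_5 from \tfrac{94}{177}y^{3} - \tfrac{2383}{885}y^{2} + \tfrac{1972}{885}y - \tfrac{1}{15} → -\tfrac{6691}{3481}y^{2} + \tfrac{6804}{3481}y - \tfrac{113}{3481}
  leading term y^{2}: subtract (-\tfrac{6691}{13334})·h_6 from -\tfrac{6691}{3481}y^{2} + \tfrac{6804}{3481}y - \tfrac{113}{3481} → \tfrac{43311}{6667}y - \tfrac{43311}{6667}
  leading term y: no divisor's leading term divides it; move \tfrac{43311}{6667}y to the remainder.
  leading term 1: no divisor's leading term divides it; move -\tfrac{43311}{6667} to the remainder.
  remainder \tfrac{43311}{6667}y - \tfrac{43311}{6667} ≠ 0; add h_7 = \tfrac{43311}{6667}y - \tfrac{43311}{6667} to the basis.

The other S-polynomials (S(f_2,h_4), S(f_3,h_4), S(f_1,h_5), S(f_2,h_5), S(f_3,h_5), S(h_4,h_5), S(f_1,h_6), S(f_2,h_6), S(f_3,h_6), S(h_4,h_6), S(h_5,h_6), S(f_1,h_7), S(f_2,h_7), S(f_3,h_7), S(h_4,h_7), S(h_5,h_7), S(h_6,h_7)) all reduce to 0 modulo the current basis, so we have a Gröbner basis.
Inter-reduce: drop elements whose leading term is divisible by another's, tail-reduce, and make monic.
Reduced Gröbner basis: {x, y - 1}.

The lex basis is triangular: the last element involves only y. Solving y - 1 = 0 gives y ∈ {1}; substituting each value into the earlier elements determines the remaining variables.
  y = 1: the earlier basis element becomes x = 0, giving x = 0 — point (0, 1).

{(0, 1)}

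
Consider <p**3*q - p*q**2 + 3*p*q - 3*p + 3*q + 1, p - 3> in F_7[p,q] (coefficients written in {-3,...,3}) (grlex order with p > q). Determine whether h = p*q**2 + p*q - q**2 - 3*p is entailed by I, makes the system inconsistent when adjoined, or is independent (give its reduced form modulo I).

First compute the reduced Gröbner basis of I by Buchberger's algorithm.
f_1 = p**3*q - p*q**2 + 3*p*q - 3*p + 3*q + 1, LT = p**3*q.
f_2 = p - 3, LT = p.

S(f_1,f_2): lcm = p**3*q. S = 3*p**2*q - p*q**2 + 3*p*q - 3*p + 3*q + 1.
  leading term p**2*q: subtract (3*p*q)·f_2 from 3*p**2*q - p*q**2 + 3*p*q - 3*p + 3*q + 1 → -p*q**2 - 2*p*q - 3*p + 3*q + 1
  leading term p*q**2: subtract (-q**2)·f_2 from -p*q**2 - 2*p*q - 3*p + 3*q + 1 → -2*p*q - 3*q**2 - 3*p + 3*q + 1
  leading term p*q: subtract (-2*q)·f_2 from -2*p*q - 3*q**2 - 3*p + 3*q + 1 → -3*q**2 - 3*p - 3*q + 1
  leading term q**2: no divisor's leading term divides it; move -3*q**2 to the remainder.
  leading term p: subtract (-3)·f_2 from -3*p - 3*q + 1 → -3*q - 1
  leading term q: no divisor's leading term divides it; move -3*q to the remainder.
  leading term 1: no divisor's leading term divides it; move -1 to the remainder.
  remainder -3*q**2 - 3*q - 1 ≠ 0; add k_3 = -3*q**2 - 3*q - 1 to the basis.

The other S-polynomials (S(f_1,k_3), S(f_2,k_3)) all reduce to 0 modulo the current basis, so we have a Gröbner basis.
Inter-reduce: drop elements whose leading term is divisible by another's, tail-reduce, and make monic.
Reduced Gröbner basis: {q**2 + q - 2, p - 3}.
Label its elements g_1 = q**2 + q - 2, g_2 = p - 3.

Reduce h = p*q**2 + p*q - q**2 - 3*p modulo G:
  leading term p*q**2: subtract (p)·g_1 from p*q**2 + p*q - q**2 - 3*p → -q**2 - p
  leading term q**2: subtract (-1)·g_1 from -q**2 - p → -p + q - 2
  leading term p: subtract (-1)·g_2 from -p + q - 2 → q + 2
  leading term q: no divisor's leading term divides it; move q to the remainder.
  leading term 1: no divisor's leading term divides it; move 2 to the remainder.
  normal form = q + 2.
The normal form is nonzero, so h ∉ I. Since h minus its normal form lies in I, I + (h) = I + (r) where r = q + 2; decide whether this ideal is the whole ring.
Run Buchberger on G together with r (pairs among the g_i already reduce to 0 since G is a Gröbner basis):
g_1 = q**2 + q - 2, LT = q**2.
g_2 = p - 3, LT = p.
r = q + 2, LT = q.

The S-polynomials (S(g_1,g_2), S(g_1,r), S(g_2,r)) all reduce to 0 modulo the current basis, so we have a Gröbner basis.
Inter-reduce: drop elements whose leading term is divisible by another's, tail-reduce, and make monic.
Reduced Gröbner basis: {p - 3, q + 2}.
The reduced Gröbner basis of I + (h) is {p - 3, q + 2} ≠ {1}, a proper ideal, so the enlarged system stays consistent: h is independent of I, with normal form q + 2.

The remainder on division by a Gröbner basis is unique — it is the normal form.

p*q**2 + p*q - q**2 - 3*p is independent of I; its normal form modulo I is q + 2.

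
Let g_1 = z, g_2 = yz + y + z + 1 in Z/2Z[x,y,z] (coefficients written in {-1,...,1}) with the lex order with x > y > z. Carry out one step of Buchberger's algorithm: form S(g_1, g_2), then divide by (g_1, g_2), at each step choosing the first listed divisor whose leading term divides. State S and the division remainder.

S(g_1, g_2) = y + z + 1; remainder on division = y + 1.

lcm(LM(g_1), LM(g_2)) = yz.
S = (lcm/LT(g_1))·g_1 − (lcm/LT(g_2))·g_2 = y + z + 1.
Reduce S modulo (g_1, g_2) in that order:
  leading term y: no divisor's leading term divides it; move y to the remainder.
  leading term z: subtract (1)·g_1 from z + 1 → 1
  leading term 1: no divisor's leading term divides it; move 1 to the remainder.
The remainder y + 1 is nonzero, so it would be added as the next basis element.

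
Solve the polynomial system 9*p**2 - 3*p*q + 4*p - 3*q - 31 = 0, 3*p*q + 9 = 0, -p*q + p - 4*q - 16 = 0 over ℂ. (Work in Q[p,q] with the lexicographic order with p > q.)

{(1, -3)}

Compute a lex Gröbner basis by Buchberger's algorithm.
f_1 = 9*p**2 - 3*p*q + 4*p - 3*q - 31, LT = p**2.
f_2 = 3*p*q + 9, LT = p*q.
f_3 = -p*q + p - 4*q - 16, LT = p*q.

S(f_1,f_2): lcm = p**2*q. S = -1/3*p*q**2 + 4/9*p*q - 3*p - 1/3*q**2 - 31/9*q.
  reduce S modulo (f_1, f_2, f_3):
  remainder -3*p - 1/3*q**2 - 22/9*q - 4/3 ≠ 0; add h_4 = -3*p - 1/3*q**2 - 22/9*q - 4/3 to the basis.

S(f_1,f_3): lcm = p**2*q. S = p**2 - 1/3*p*q**2 - 32/9*p*q - 16*p - 1/3*q**2 - 31/9*q.
  reduce S modulo (f_1, f_2, f_3, h_4):
  remainder 121/81*q**2 + 2743/243*q + 1654/81 ≠ 0; add h_5 = 121/81*q**2 + 2743/243*q + 1654/81 to the basis.

S(f_2,f_3): lcm = p*q. S = p - 4*q - 13.
  reduce S modulo (f_1, f_2, f_3, h_4, h_5):
  remainder -481/121*q - 1443/121 ≠ 0; add h_6 = -481/121*q - 1443/121 to the basis.

The other S-polynomials (S(f_1,h_4), S(f_2,h_4), S(f_3,h_4), S(f_1,h_5), S(f_2,h_5), S(f_3,h_5), S(h_4,h_5), S(f_1,h_6), S(f_2,h_6), S(f_3,h_6), S(h_4,h_6), S(h_5,h_6)) all reduce to 0 modulo the current basis, so we have a Gröbner basis.
Inter-reduce: drop elements whose leading term is divisible by another's, tail-reduce, and make monic.
Reduced Gröbner basis: {p - 1, q + 3}.

Elimination: the polynomial q + 3 lies in the elimination ideal for q, so q ∈ {-3}. For each such q, the remaining basis elements (now univariate) give the rest of the solution.
  q = -3: the earlier basis element becomes p - 1 = 0, giving p = 1 — point (1, -3).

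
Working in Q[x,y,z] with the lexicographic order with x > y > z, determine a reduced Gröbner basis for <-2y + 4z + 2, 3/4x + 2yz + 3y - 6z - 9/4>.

G = {x + 16/3z^2 + 8/3z + 1, y - 2z - 1}

This is the nonlinear analogue of row-reducing a linear system.

f_1 = -2y + 4z + 2, LT = y.
f_2 = 3/4x + 2yz + 3y - 6z - 9/4, LT = x.

The S-polynomials (S(f_1,f_2)) all reduce to 0 modulo the current basis, so we have a Gröbner basis.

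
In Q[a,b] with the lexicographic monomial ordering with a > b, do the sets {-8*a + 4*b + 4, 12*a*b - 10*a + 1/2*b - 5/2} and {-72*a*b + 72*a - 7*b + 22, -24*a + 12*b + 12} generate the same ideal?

For a fixed monomial order, each ideal has a unique reduced Gröbner basis; comparing bases decides equality.
Buchberger on the first generating set:
f_1 = -8*a + 4*b + 4, LT = a.
f_2 = 12*a*b - 10*a + 1/2*b - 5/2, LT = a*b.

S(f_1,f_2): lcm = a*b. S = 5/6*a - 1/2*b**2 - 13/24*b + 5/24.
  reduce S modulo (f_1, f_2):
  remainder -1/2*b**2 - 1/8*b + 5/8 ≠ 0; add g_3 = -1/2*b**2 - 1/8*b + 5/8 to the basis.

The other S-polynomials (S(f_1,g_3), S(f_2,g_3)) all reduce to 0 modulo the current basis, so we have a Gröbner basis.
Inter-reduce: drop elements whose leading term is divisible by another's, tail-reduce, and make monic.
Reduced Gröbner basis: {a - 1/2*b - 1/2, b**2 + 1/4*b - 5/4}.

Buchberger on the second generating set:
h_1 = -72*a*b + 72*a - 7*b + 22, LT = a*b.
h_2 = -24*a + 12*b + 12, LT = a.

S(h_1,h_2): lcm = a*b. S = -a + 1/2*b**2 + 43/72*b - 11/36.
  reduce S modulo (h_1, h_2):
  remainder 1/2*b**2 + 7/72*b - 29/36 ≠ 0; add k_3 = 1/2*b**2 + 7/72*b - 29/36 to the basis.

The other S-polynomials (S(h_1,k_3), S(h_2,k_3)) all reduce to 0 modulo the current basis, so we have a Gröbner basis.
Inter-reduce: drop elements whose leading term is divisible by another's, tail-reduce, and make monic.
Reduced Gröbner basis: {a - 1/2*b - 1/2, b**2 + 7/36*b - 29/18}.

The bases are distinct; the ideals are different.

No, the ideals differ.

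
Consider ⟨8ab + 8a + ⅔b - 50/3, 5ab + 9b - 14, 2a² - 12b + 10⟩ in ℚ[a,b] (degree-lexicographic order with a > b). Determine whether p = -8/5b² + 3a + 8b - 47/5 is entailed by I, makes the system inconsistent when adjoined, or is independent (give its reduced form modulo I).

First compute the reduced Gröbner basis of I by Buchberger's algorithm.
f_1 = 8ab + 8a + ⅔b - 50/3, LT = ab.
f_2 = 5ab + 9b - 14, LT = ab.
f_3 = 2a² - 12b + 10, LT = a².

S(f_1,f_2): lcm = ab. S = a - 103/60b + 43/60.
  leading term a: no divisor's leading term divides it; move a to the remainder.
  leading term b: no divisor's leading term divides it; move -103/60b to the remainder.
  leading term 1: no divisor's leading term divides it; move 43/60 to the remainder.
  remainder a - 103/60b + 43/60 ≠ 0; add h_4 = a - 103/60b + 43/60 to the basis.

S(f_1,f_3): lcm = a²b. S = a² + 1/12ab + 6b² - 25/12a - 5b.
  leading term a²: subtract (½)·f_3 from a² + 1/12ab + 6b² - 25/12a - 5b → 1/12ab + 6b² - 25/12a + b - 5
  leading term ab: subtract (1/96)·f_1 from 1/12ab + 6b² - 25/12a + b - 5 → 6b² - 13/6a + 143/144b - 695/144
  leading term b²: no divisor's leading term divides it; move 6b² to the remainder.
  leading term a: subtract (-13/6)·h_4 from -13/6a + 143/144b - 695/144 → -1963/720b - 2357/720
  leading term b: no divisor's leading term divides it; move -1963/720b to the remainder.
  leading term 1: no divisor's leading term divides it; move -2357/720 to the remainder.
  remainder 6b² - 1963/720b - 2357/720 ≠ 0; add h_5 = 6b² - 1963/720b - 2357/720 to the basis.

S(f_2,f_3): lcm = a²b. S = 9/5ab + 6b² - 14/5a - 5b.
  leading term ab: subtract (9/40)·f_1 from 9/5ab + 6b² - 14/5a - 5b → 6b² - 23/5a - 103/20b + 15/4
  leading term b²: subtract (1)·h_5 from 6b² - 23/5a - 103/20b + 15/4 → -23/5a - 349/144b + 5057/720
  leading term a: subtract (-23/5)·h_4 from -23/5a - 349/144b + 5057/720 → -37153/3600b + 37153/3600
  leading term b: no divisor's leading term divides it; move -37153/3600b to the remainder.
  leading term 1: no divisor's leading term divides it; move 37153/3600 to the remainder.
  remainder -37153/3600b + 37153/3600 ≠ 0; add h_6 = -37153/3600b + 37153/3600 to the basis.

The other S-polynomials (S(f_1,h_4), S(f_2,h_4), S(f_3,h_4), S(f_1,h_5), S(f_2,h_5), S(f_3,h_5), S(h_4,h_5), S(f_1,h_6), S(f_2,h_6), S(f_3,h_6), S(h_4,h_6), S(h_5,h_6)) all reduce to 0 modulo the current basis, so we have a Gröbner basis.
Inter-reduce: drop elements whose leading term is divisible by another's, tail-reduce, and make monic.
Reduced Gröbner basis: {a - 1, b - 1}.
Label its elements g_1 = a - 1, g_2 = b - 1.

Reduce p = -8/5b² + 3a + 8b - 47/5 modulo G:
  leading term b²: subtract (-8/5b)·g_2 from -8/5b² + 3a + 8b - 47/5 → 3a + 32/5b - 47/5
  leading term a: subtract (3)·g_1 from 3a + 32/5b - 47/5 → 32/5b - 32/5
  leading term b: subtract (32/5)·g_2 from 32/5b - 32/5 → 0
  normal form = 0.
Since the normal form is 0, p ∈ I.

-8/5b² + 3a + 8b - 47/5 lies in I (it reduces to 0).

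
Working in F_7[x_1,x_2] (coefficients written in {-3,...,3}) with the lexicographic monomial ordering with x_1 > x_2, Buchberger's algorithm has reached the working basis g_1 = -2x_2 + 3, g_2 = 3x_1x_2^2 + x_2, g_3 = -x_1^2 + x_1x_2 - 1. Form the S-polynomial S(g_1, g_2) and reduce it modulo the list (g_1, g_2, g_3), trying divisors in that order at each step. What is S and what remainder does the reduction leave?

S(g_1, g_2) = 2x_1x_2 + 2x_2; remainder on division = 3x_1 + 3.

lcm(LM(g_1), LM(g_2)) = x_1x_2^2.
S = (lcm/LT(g_1))·g_1 − (lcm/LT(g_2))·g_2 = 2x_1x_2 + 2x_2.
Reduce S modulo (g_1, g_2, g_3) in that order:
  leading term x_1x_2: subtract (-x_1)·g_1 from 2x_1x_2 + 2x_2 → 3x_1 + 2x_2
  leading term x_1: no divisor's leading term divides it; move 3x_1 to the remainder.
  leading term x_2: subtract (-1)·g_1 from 2x_2 → 3
  leading term 1: no divisor's leading term divides it; move 3 to the remainder.
The remainder 3x_1 + 3 is nonzero, so it would be added as the next basis element.
An S-polynomial is built so that the two leading terms cancel; whether anything survives reduction is exactly the Gröbner-basis criterion.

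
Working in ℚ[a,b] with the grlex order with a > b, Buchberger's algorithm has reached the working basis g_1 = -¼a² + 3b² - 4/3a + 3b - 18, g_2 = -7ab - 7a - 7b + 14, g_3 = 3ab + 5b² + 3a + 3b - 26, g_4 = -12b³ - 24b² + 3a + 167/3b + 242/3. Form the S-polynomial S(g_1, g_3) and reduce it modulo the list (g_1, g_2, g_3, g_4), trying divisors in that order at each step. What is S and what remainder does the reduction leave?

lcm(LM(g_1), LM(g_3)) = a²b.
S = (lcm/LT(g_1))·g_1 − (lcm/LT(g_3))·g_3 = -5/3ab² - 12b³ - a² + 13/3ab - 12b² + 26/3a + 72b.
Reduce S modulo (g_1, g_2, g_3, g_4) in that order:
  leading term ab²: subtract (5/21b)·g_2 from -5/3ab² - 12b³ - a² + 13/3ab - 12b² + 26/3a + 72b → -12b³ - a² + 6ab - 31/3b² + 26/3a + 206/3b
  leading term b³: subtract (1)·g_4 from -12b³ - a² + 6ab - 31/3b² + 26/3a + 206/3b → -a² + 6ab + 41/3b² + 17/3a + 13b - 242/3
  leading term a²: subtract (4)·g_1 from -a² + 6ab + 41/3b² + 17/3a + 13b - 242/3 → 6ab + 5/3b² + 11a + b - 26/3
  leading term ab: subtract (-6/7)·g_2 from 6ab + 5/3b² + 11a + b - 26/3 → 5/3b² + 5a - 5b + 10/3
  leading term b²: no divisor's leading term divides it; move 5/3b² to the remainder.
  leading term a: no divisor's leading term divides it; move 5a to the remainder.
  leading term b: no divisor's leading term divides it; move -5b to the remainder.
  leading term 1: no divisor's leading term divides it; move 10/3 to the remainder.
The remainder 5/3b² + 5a - 5b + 10/3 is nonzero, so it would be added as the next basis element.

S(g_1, g_3) = -5/3ab² - 12b³ - a² + 13/3ab - 12b² + 26/3a + 72b; remainder on division = 5/3b² + 5a - 5b + 10/3.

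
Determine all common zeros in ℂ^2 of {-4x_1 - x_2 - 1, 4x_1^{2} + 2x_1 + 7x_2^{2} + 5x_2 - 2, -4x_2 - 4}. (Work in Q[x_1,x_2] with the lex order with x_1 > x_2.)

{(0, -1)}

Compute a lex Gröbner basis by Buchberger's algorithm.
f_1 = -4x_1 - x_2 - 1, LT = x_1.
f_2 = 4x_1^{2} + 2x_1 + 7x_2^{2} + 5x_2 - 2, LT = x_1^{2}.
f_3 = -4x_2 - 4, LT = x_2.

S(f_1,f_2): lcm = x_1^{2}. S = \tfrac{1}{4}x_1x_2 - \tfrac{1}{4}x_1 - \tfrac{7}{4}x_2^{2} - \tfrac{5}{4}x_2 + \tfrac{1}{2}.
  leading term x_1x_2: subtract (-\tfrac{1}{16}x_2)·f_1 from \tfrac{1}{4}x_1x_2 - \tfrac{1}{4}x_1 - \tfrac{7}{4}x_2^{2} - \tfrac{5}{4}x_2 + \tfrac{1}{2} → -\tfrac{1}{4}x_1 - \tfrac{29}{16}x_2^{2} - \tfrac{21}{16}x_2 + \tfrac{1}{2}
  leading term x_1: subtract (\tfrac{1}{16})·f_1 from -\tfrac{1}{4}x_1 - \tfrac{29}{16}x_2^{2} - \tfrac{21}{16}x_2 + \tfrac{1}{2} → -\tfrac{29}{16}x_2^{2} - \tfrac{5}{4}x_2 + \tfrac{9}{16}
  leading term x_2^{2}: subtract (\tfrac{29}{64}x_2)·f_3 from -\tfrac{29}{16}x_2^{2} - \tfrac{5}{4}x_2 + \tfrac{9}{16} → \tfrac{9}{16}x_2 + \tfrac{9}{16}
  leading term x_2: subtract (-\tfrac{9}{64})·f_3 from \tfrac{9}{16}x_2 + \tfrac{9}{16} → 0
  remainder 0.

S(f_1,f_3): leading monomials are coprime, so the S-polynomial reduces to 0 (Buchberger's first criterion).
S(f_2,f_3): leading monomials are coprime, so the S-polynomial reduces to 0 (Buchberger's first criterion).
Every S-polynomial of the final basis reduces to 0, so we have a Gröbner basis.
Inter-reduce: drop elements whose leading term is divisible by another's, tail-reduce, and make monic.
Reduced Gröbner basis: {x_1, x_2 + 1}.

A lex Gröbner basis eliminates variables successively. Here x_2 + 1 depends only on x_2, with roots {-1}; lifting each root through the earlier basis elements recovers the full solutions.
  x_2 = -1: the earlier basis element becomes x_1 = 0, giving x_1 = 0 — point (0, -1).
Substituting each solution back into the original system confirms all equations vanish.
Zero-dimensionality of the ideal guarantees finitely many solutions over ℂ.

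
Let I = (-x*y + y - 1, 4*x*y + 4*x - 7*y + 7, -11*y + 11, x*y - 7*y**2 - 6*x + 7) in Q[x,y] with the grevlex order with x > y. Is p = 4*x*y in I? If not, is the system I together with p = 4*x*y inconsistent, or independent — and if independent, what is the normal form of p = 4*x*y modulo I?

First compute the reduced Gröbner basis of I by Buchberger's algorithm.
f_1 = -x*y + y - 1, LT = x*y.
f_2 = 4*x*y + 4*x - 7*y + 7, LT = x*y.
f_3 = -11*y + 11, LT = y.
f_4 = x*y - 7*y**2 - 6*x + 7, LT = x*y.

S(f_1,f_2): lcm = x*y. S = -x + 3/4*y - 3/4.
  leading term x: no divisor's leading term divides it; move -x to the remainder.
  leading term y: subtract (-3/44)·f_3 from 3/4*y - 3/4 → 0
  remainder -x ≠ 0; add h_5 = -x to the basis.

The other S-polynomials (S(f_1,f_3), S(f_1,f_4), S(f_2,f_3), S(f_2,f_4), S(f_3,f_4), S(f_1,h_5), S(f_2,h_5), S(f_3,h_5), S(f_4,h_5)) all reduce to 0 modulo the current basis, so we have a Gröbner basis.
Inter-reduce: drop elements whose leading term is divisible by another's, tail-reduce, and make monic.
Reduced Gröbner basis: {x, y - 1}.
Label its elements g_1 = x, g_2 = y - 1.

Reduce p = 4*x*y modulo G:
  leading term x*y: subtract (4*y)·g_1 from 4*x*y → 0
  normal form = 0.
Since the normal form is 0, p ∈ I.

Ideal membership is decidable via reduction modulo a Gröbner basis.

4*x*y lies in I (it reduces to 0).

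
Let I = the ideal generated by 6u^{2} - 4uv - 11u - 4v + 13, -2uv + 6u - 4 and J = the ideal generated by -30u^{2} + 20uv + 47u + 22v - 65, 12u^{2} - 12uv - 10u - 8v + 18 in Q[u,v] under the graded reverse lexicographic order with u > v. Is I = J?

No, the ideals differ.

Since reduced Gröbner bases are canonical representatives of ideals under a given ordering, it suffices to compute and compare them.
Buchberger on the first generating set:
f_1 = 6u^{2} - 4uv - 11u - 4v + 13, LT = u^{2}.
f_2 = -2uv + 6u - 4, LT = uv.

S(f_1,f_2): lcm = u^{2}v. S = -\tfrac{2}{3}uv^{2} + 3u^{2} - \tfrac{11}{6}uv - \tfrac{2}{3}v^{2} - 2u + \tfrac{13}{6}v.
  reduce S modulo (f_1, f_2):
  remainder -\tfrac{2}{3}v^{2} - 2u + \tfrac{11}{2}v - \tfrac{17}{6} ≠ 0; add g_3 = -\tfrac{2}{3}v^{2} - 2u + \tfrac{11}{2}v - \tfrac{17}{6} to the basis.

The other S-polynomials (S(f_1,g_3), S(f_2,g_3)) all reduce to 0 modulo the current basis, so we have a Gröbner basis.
Inter-reduce: drop elements whose leading term is divisible by another's, tail-reduce, and make monic.
Reduced Gröbner basis: {u^{2} - \tfrac{23}{6}u - \tfrac{2}{3}v + \tfrac{7}{2}, uv - 3u + 2, v^{2} + 3u - \tfrac{33}{4}v + \tfrac{17}{4}}.

Buchberger on the second generating set:
h_1 = -30u^{2} + 20uv + 47u + 22v - 65, LT = u^{2}.
h_2 = 12u^{2} - 12uv - 10u - 8v + 18, LT = u^{2}.

S(h_1,h_2): lcm = u^{2}. S = \tfrac{1}{3}uv - \tfrac{11}{15}u - \tfrac{1}{15}v + \tfrac{2}{3}.
  reduce S modulo (h_1, h_2):
  remainder \tfrac{1}{3}uv - \tfrac{11}{15}u - \tfrac{1}{15}v + \tfrac{2}{3} ≠ 0; add k_3 = \tfrac{1}{3}uv - \tfrac{11}{15}u - \tfrac{1}{15}v + \tfrac{2}{3} to the basis.

S(h_1,k_3): lcm = u^{2}v. S = -\tfrac{2}{3}uv^{2} + \tfrac{11}{5}u^{2} - \tfrac{41}{30}uv - \tfrac{11}{15}v^{2} - 2u + \tfrac{13}{6}v.
  reduce S modulo (h_1, h_2, k_3):
  remainder -\tfrac{13}{15}v^{2} - \tfrac{39}{25}u + \tfrac{121}{25}v - \tfrac{61}{30} ≠ 0; add k_4 = -\tfrac{13}{15}v^{2} - \tfrac{39}{25}u + \tfrac{121}{25}v - \tfrac{61}{30} to the basis.

The other S-polynomials (S(h_2,k_3), S(h_1,k_4), S(h_2,k_4), S(k_3,k_4)) all reduce to 0 modulo the current basis, so we have a Gröbner basis.
Inter-reduce: drop elements whose leading term is divisible by another's, tail-reduce, and make monic.
Reduced Gröbner basis: {u^{2} - \tfrac{91}{30}u - \tfrac{13}{15}v + \tfrac{7}{2}, uv - \tfrac{11}{5}u - \tfrac{1}{5}v + 2, v^{2} + \tfrac{9}{5}u - \tfrac{363}{65}v + \tfrac{61}{26}}.

These differ, so the ideals are not equal.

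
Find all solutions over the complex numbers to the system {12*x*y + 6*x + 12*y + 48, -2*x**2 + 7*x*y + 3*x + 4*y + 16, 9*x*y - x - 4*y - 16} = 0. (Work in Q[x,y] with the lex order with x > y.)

Compute a lex Gröbner basis by Buchberger's algorithm.
f_1 = 12*x*y + 6*x + 12*y + 48, LT = x*y.
f_2 = -2*x**2 + 7*x*y + 3*x + 4*y + 16, LT = x**2.
f_3 = 9*x*y - x - 4*y - 16, LT = x*y.

S(f_1,f_2): lcm = x**2*y. S = 1/2*x**2 + 7/2*x*y**2 + 5/2*x*y + 4*x + 2*y**2 + 8*y.
  leading term x**2: subtract (-1/4)·f_2 from 1/2*x**2 + 7/2*x*y**2 + 5/2*x*y + 4*x + 2*y**2 + 8*y → 7/2*x*y**2 + 17/4*x*y + 19/4*x + 2*y**2 + 9*y + 4
  leading term x*y**2: subtract (7/24*y)·f_1 from 7/2*x*y**2 + 17/4*x*y + 19/4*x + 2*y**2 + 9*y + 4 → 5/2*x*y + 19/4*x - 3/2*y**2 - 5*y + 4
  leading term x*y: subtract (5/24)·f_1 from 5/2*x*y + 19/4*x - 3/2*y**2 - 5*y + 4 → 7/2*x - 3/2*y**2 - 15/2*y - 6
  leading term x: no divisor's leading term divides it; move 7/2*x to the remainder.
  leading term y**2: no divisor's leading term divides it; move -3/2*y**2 to the remainder.
  leading term y: no divisor's leading term divides it; move -15/2*y to the remainder.
  leading term 1: no divisor's leading term divides it; move -6 to the remainder.
  remainder 7/2*x - 3/2*y**2 - 15/2*y - 6 ≠ 0; add h_4 = 7/2*x - 3/2*y**2 - 15/2*y - 6 to the basis.

S(f_1,f_3): lcm = x*y. S = 11/18*x + 13/9*y + 52/9.
  leading term x: subtract (11/63)·h_4 from 11/18*x + 13/9*y + 52/9 → 11/42*y**2 + 347/126*y + 430/63
  leading term y**2: no divisor's leading term divides it; move 11/42*y**2 to the remainder.
  leading term y: no divisor's leading term divides it; move 347/126*y to the remainder.
  leading term 1: no divisor's leading term divides it; move 430/63 to the remainder.
  remainder 11/42*y**2 + 347/126*y + 430/63 ≠ 0; add h_5 = 11/42*y**2 + 347/126*y + 430/63 to the basis.

S(f_2,f_3): lcm = x**2*y. S = 1/9*x**2 - 7/2*x*y**2 - 19/18*x*y + 16/9*x - 2*y**2 - 8*y.
  leading term x**2: subtract (-1/18)·f_2 from 1/9*x**2 - 7/2*x*y**2 - 19/18*x*y + 16/9*x - 2*y**2 - 8*y → -7/2*x*y**2 - 2/3*x*y + 35/18*x - 2*y**2 - 70/9*y + 8/9
  leading term x*y**2: subtract (-7/24*y)·f_1 from -7/2*x*y**2 - 2/3*x*y + 35/18*x - 2*y**2 - 70/9*y + 8/9 → 13/12*x*y + 35/18*x + 3/2*y**2 + 56/9*y + 8/9
  leading term x*y: subtract (13/144)·f_1 from 13/12*x*y + 35/18*x + 3/2*y**2 + 56/9*y + 8/9 → 101/72*x + 3/2*y**2 + 185/36*y - 31/9
  leading term x: subtract (101/252)·h_4 from 101/72*x + 3/2*y**2 + 185/36*y - 31/9 → 353/168*y**2 + 4105/504*y - 131/126
  leading term y**2: subtract (353/44)·h_5 from 353/168*y**2 + 4105/504*y - 131/126 → -1381/99*y - 5524/99
  leading term y: no divisor's leading term divides it; move -1381/99*y to the remainder.
  leading term 1: no divisor's leading term divides it; move -5524/99 to the remainder.
  remainder -1381/99*y - 5524/99 ≠ 0; add h_6 = -1381/99*y - 5524/99 to the basis.

S(f_1,h_4): lcm = x*y. S = 1/2*x + 3/7*y**3 + 15/7*y**2 + 19/7*y + 4.
  leading term x: subtract (1/7)·h_4 from 1/2*x + 3/7*y**3 + 15/7*y**2 + 19/7*y + 4 → 3/7*y**3 + 33/14*y**2 + 53/14*y + 34/7
  leading term y**3: subtract (18/11*y)·h_5 from 3/7*y**3 + 33/14*y**2 + 53/14*y + 34/7 → -331/154*y**2 - 1137/154*y + 34/7
  leading term y**2: subtract (-993/121)·h_5 from -331/154*y**2 - 1137/154*y + 34/7 → 5524/363*y + 22096/363
  leading term y: subtract (-12/11)·h_6 from 5524/363*y + 22096/363 → 0
  remainder 0.

S(f_2,h_4): lcm = x**2. S = 3/7*x*y**2 - 19/14*x*y + 3/14*x - 2*y - 8.
  leading term x*y**2: subtract (1/28*y)·f_1 from 3/7*x*y**2 - 19/14*x*y + 3/14*x - 2*y - 8 → -11/7*x*y + 3/14*x - 3/7*y**2 - 26/7*y - 8
  leading term x*y: subtract (-11/84)·f_1 from -11/7*x*y + 3/14*x - 3/7*y**2 - 26/7*y - 8 → x - 3/7*y**2 - 15/7*y - 12/7
  leading term x: subtract (2/7)·h_4 from x - 3/7*y**2 - 15/7*y - 12/7 → 0
  remainder 0.

S(f_3,h_4): lcm = x*y. S = -1/9*x + 3/7*y**3 + 15/7*y**2 + 80/63*y - 16/9.
  leading term x: subtract (-2/63)·h_4 from -1/9*x + 3/7*y**3 + 15/7*y**2 + 80/63*y - 16/9 → 3/7*y**3 + 44/21*y**2 + 65/63*y - 124/63
  leading term y**3: subtract (18/11*y)·h_5 from 3/7*y**3 + 44/21*y**2 + 65/63*y - 124/63 → -557/231*y**2 - 7025/693*y - 124/63
  leading term y**2: subtract (-1114/121)·h_5 from -557/231*y**2 - 7025/693*y - 124/63 → 5524/363*y + 22096/363
  leading term y: subtract (-12/11)·h_6 from 5524/363*y + 22096/363 → 0
  remainder 0.

S(f_1,h_5): lcm = x*y**2. S = -661/66*x*y - 860/33*x + y**2 + 4*y.
  leading term x*y: subtract (-661/792)·f_1 from -661/66*x*y - 860/33*x + y**2 + 4*y → -2779/132*x + y**2 + 925/66*y + 1322/33
  leading term x: subtract (-397/66)·h_4 from -2779/132*x + y**2 + 925/66*y + 1322/33 → -353/44*y**2 - 4105/132*y + 131/33
  leading term y**2: subtract (-7413/242)·h_5 from -353/44*y**2 - 4105/132*y + 131/33 → 19334/363*y + 77336/363
  leading term y: subtract (-42/11)·h_6 from 19334/363*y + 77336/363 → 0
  remainder 0.

S(f_2,h_5): leading monomials are coprime, so the S-polynomial reduces to 0 (Buchberger's first criterion).
S(f_3,h_5): lcm = x*y**2. S = -1052/99*x*y - 860/33*x - 4/9*y**2 - 16/9*y.
  leading term x*y: subtract (-263/297)·f_1 from -1052/99*x*y - 860/33*x - 4/9*y**2 - 16/9*y → -2054/99*x - 4/9*y**2 + 292/33*y + 4208/99
  leading term x: subtract (-4108/693)·h_4 from -2054/99*x - 4/9*y**2 + 292/33*y + 4208/99 → -6470/693*y**2 - 2742/77*y + 4808/693
  leading term y**2: subtract (-12940/363)·h_5 from -6470/693*y**2 - 2742/77*y + 4808/693 → 204388/3267*y + 817552/3267
  leading term y: subtract (-148/33)·h_6 from 204388/3267*y + 817552/3267 → 0
  remainder 0.

S(h_4,h_5): leading monomials are coprime, so the S-polynomial reduces to 0 (Buchberger's first criterion).
S(f_1,h_6): lcm = x*y. S = -7/2*x + y + 4.
  leading term x: subtract (-1)·h_4 from -7/2*x + y + 4 → -3/2*y**2 - 13/2*y - 2
  leading term y**2: subtract (-63/11)·h_5 from -3/2*y**2 - 13/2*y - 2 → 102/11*y + 408/11
  leading term y: subtract (-918/1381)·h_6 from 102/11*y + 408/11 → 0
  remainder 0.

S(f_2,h_6): leading monomials are coprime, so the S-polynomial reduces to 0 (Buchberger's first criterion).
S(f_3,h_6): lcm = x*y. S = -37/9*x - 4/9*y - 16/9.
  leading term x: subtract (-74/63)·h_4 from -37/9*x - 4/9*y - 16/9 → -37/21*y**2 - 583/63*y - 556/63
  leading term y**2: subtract (-74/11)·h_5 from -37/21*y**2 - 583/63*y - 556/63 → 102/11*y + 408/11
  leading term y: subtract (-918/1381)·h_6 from 102/11*y + 408/11 → 0
  remainder 0.

S(h_4,h_6): leading monomials are coprime, so the S-polynomial reduces to 0 (Buchberger's first criterion).
S(h_5,h_6): lcm = y**2. S = 215/33*y + 860/33.
  leading term y: subtract (-645/1381)·h_6 from 215/33*y + 860/33 → 0
  remainder 0.

Every S-polynomial of the final basis reduces to 0, so we have a Gröbner basis.
Inter-reduce: drop elements whose leading term is divisible by another's, tail-reduce, and make monic.
Reduced Gröbner basis: {x, y + 4}.

The lex basis is triangular: the last element involves only y. Solving y + 4 = 0 gives y ∈ {-4}; substituting each value into the earlier elements determines the remaining variables.
  y = -4: the earlier basis element becomes x = 0, giving x = 0 — point (0, -4).
Substituting each solution back into the original system confirms all equations vanish.

{(0, -4)}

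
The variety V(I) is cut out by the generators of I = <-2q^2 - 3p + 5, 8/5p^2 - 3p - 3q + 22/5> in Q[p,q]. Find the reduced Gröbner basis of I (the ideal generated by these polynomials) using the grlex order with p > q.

G = {p^2 - 15/8p - 15/8q + 11/4, q^2 + 3/2p - 5/2}

f_1 = -2q^2 - 3p + 5, LT = q^2.
f_2 = 8/5p^2 - 3p - 3q + 22/5, LT = p^2.

The S-polynomials (S(f_1,f_2)) all reduce to 0 modulo the current basis, so we have a Gröbner basis.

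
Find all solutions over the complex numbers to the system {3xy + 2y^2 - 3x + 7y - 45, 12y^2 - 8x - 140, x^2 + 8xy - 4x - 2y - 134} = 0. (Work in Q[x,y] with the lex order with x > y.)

{(-4, -3)}

Compute a lex Gröbner basis by Buchberger's algorithm.
f_1 = 3xy - 3x + 2y^2 + 7y - 45, LT = xy.
f_2 = -8x + 12y^2 - 140, LT = x.
f_3 = x^2 + 8xy - 4x - 2y - 134, LT = x^2.

S(f_1,f_2): lcm = xy. S = -x + 3/2y^3 + 2/3y^2 - 91/6y - 15.
  leading term x: subtract (1/8)·f_2 from -x + 3/2y^3 + 2/3y^2 - 91/6y - 15 → 3/2y^3 - 5/6y^2 - 91/6y + 5/2
  leading term y^3: no divisor's leading term divides it; move 3/2y^3 to the remainder.
  leading term y^2: no divisor's leading term divides it; move -5/6y^2 to the remainder.
  leading term y: no divisor's leading term divides it; move -91/6y to the remainder.
  leading term 1: no divisor's leading term divides it; move 5/2 to the remainder.
  remainder 3/2y^3 - 5/6y^2 - 91/6y + 5/2 ≠ 0; add h_4 = 3/2y^3 - 5/6y^2 - 91/6y + 5/2 to the basis.

S(f_1,f_3): lcm = x^2y. S = -x^2 - 22/3xy^2 + 19/3xy - 15x + 2y^2 + 134y.
  leading term x^2: subtract (1/8x)·f_2 from -x^2 - 22/3xy^2 + 19/3xy - 15x + 2y^2 + 134y → -53/6xy^2 + 19/3xy + 5/2x + 2y^2 + 134y
  leading term xy^2: subtract (-53/18y)·f_1 from -53/6xy^2 + 19/3xy + 5/2x + 2y^2 + 134y → -5/2xy + 5/2x + 53/9y^3 + 407/18y^2 + 3/2y
  leading term xy: subtract (-5/6)·f_1 from -5/2xy + 5/2x + 53/9y^3 + 407/18y^2 + 3/2y → 53/9y^3 + 437/18y^2 + 22/3y - 75/2
  leading term y^3: subtract (106/27)·h_4 from 53/9y^3 + 437/18y^2 + 22/3y - 75/2 → 4463/162y^2 + 5417/81y - 2555/54
  leading term y^2: no divisor's leading term divides it; move 4463/162y^2 to the remainder.
  leading term y: no divisor's leading term divides it; move 5417/81y to the remainder.
  leading term 1: no divisor's leading term divides it; move -2555/54 to the remainder.
  remainder 4463/162y^2 + 5417/81y - 2555/54 ≠ 0; add h_5 = 4463/162y^2 + 5417/81y - 2555/54 to the basis.

S(f_2,f_3): lcm = x^2. S = -3/2xy^2 - 8xy + 43/2x + 2y + 134.
  leading term xy^2: subtract (-1/2y)·f_1 from -3/2xy^2 - 8xy + 43/2x + 2y + 134 → -19/2xy + 43/2x + y^3 + 7/2y^2 - 41/2y + 134
  leading term xy: subtract (-19/6)·f_1 from -19/2xy + 43/2x + y^3 + 7/2y^2 - 41/2y + 134 → 12x + y^3 + 59/6y^2 + 5/3y - 17/2
  leading term x: subtract (-3/2)·f_2 from 12x + y^3 + 59/6y^2 + 5/3y - 17/2 → y^3 + 167/6y^2 + 5/3y - 437/2
  leading term y^3: subtract (2/3)·h_4 from y^3 + 167/6y^2 + 5/3y - 437/2 → 511/18y^2 + 106/9y - 1321/6
  leading term y^2: subtract (4599/4463)·h_5 from 511/18y^2 + 106/9y - 1321/6 → -255001/4463y - 765003/4463
  leading term y: no divisor's leading term divides it; move -255001/4463y to the remainder.
  leading term 1: no divisor's leading term divides it; move -765003/4463 to the remainder.
  remainder -255001/4463y - 765003/4463 ≠ 0; add h_6 = -255001/4463y - 765003/4463 to the basis.

The other S-polynomials (S(f_1,h_4), S(f_2,h_4), S(f_3,h_4), S(f_1,h_5), S(f_2,h_5), S(f_3,h_5), S(h_4,h_5), S(f_1,h_6), S(f_2,h_6), S(f_3,h_6), S(h_4,h_6), S(h_5,h_6)) all reduce to 0 modulo the current basis, so we have a Gröbner basis.
Inter-reduce: drop elements whose leading term is divisible by another's, tail-reduce, and make monic.
Reduced Gröbner basis: {x + 4, y + 3}.

The lex basis is triangular: the last element involves only y. Solving y + 3 = 0 gives y ∈ {-3}; substituting each value into the earlier elements determines the remaining variables.
  y = -3: the earlier basis element becomes x + 4 = 0, giving x = -4 — point (-4, -3).
Substituting each solution back into the original system confirms all equations vanish.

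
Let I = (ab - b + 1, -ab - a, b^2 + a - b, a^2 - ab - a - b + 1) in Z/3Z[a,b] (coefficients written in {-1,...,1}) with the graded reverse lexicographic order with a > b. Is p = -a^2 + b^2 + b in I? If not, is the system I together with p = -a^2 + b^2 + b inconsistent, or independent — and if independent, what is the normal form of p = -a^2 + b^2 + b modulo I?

First compute the reduced Gröbner basis of I by Buchberger's algorithm.
f_1 = ab - b + 1, LT = ab.
f_2 = -ab - a, LT = ab.
f_3 = b^2 + a - b, LT = b^2.
f_4 = a^2 - ab - a - b + 1, LT = a^2.

S(f_1,f_2): lcm = ab. S = -a - b + 1.
  leading term a: no divisor's leading term divides it; move -a to the remainder.
  leading term b: no divisor's leading term divides it; move -b to the remainder.
  leading term 1: no divisor's leading term divides it; move 1 to the remainder.
  remainder -a - b + 1 ≠ 0; add h_5 = -a - b + 1 to the basis.

S(f_1,f_3): lcm = ab^2. S = -a^2 + ab - b^2 + b.
  leading term a^2: subtract (-1)·f_4 from -a^2 + ab - b^2 + b → -b^2 - a + 1
  leading term b^2: subtract (-1)·f_3 from -b^2 - a + 1 → -b + 1
  leading term b: no divisor's leading term divides it; move -b to the remainder.
  leading term 1: no divisor's leading term divides it; move 1 to the remainder.
  remainder -b + 1 ≠ 0; add h_6 = -b + 1 to the basis.

The other S-polynomials (S(f_1,f_4), S(f_2,f_3), S(f_2,f_4), S(f_3,f_4), S(f_1,h_5), S(f_2,h_5), S(f_3,h_5), S(f_4,h_5), S(f_1,h_6), S(f_2,h_6), S(f_3,h_6), S(f_4,h_6), S(h_5,h_6)) all reduce to 0 modulo the current basis, so we have a Gröbner basis.
Inter-reduce: drop elements whose leading term is divisible by another's, tail-reduce, and make monic.
Reduced Gröbner basis: {a, b - 1}.
Label its elements g_1 = a, g_2 = b - 1.

Reduce p = -a^2 + b^2 + b modulo G:
  leading term a^2: subtract (-a)·g_1 from -a^2 + b^2 + b → b^2 + b
  leading term b^2: subtract (b)·g_2 from b^2 + b → -b
  leading term b: subtract (-1)·g_2 from -b → -1
  leading term 1: no divisor's leading term divides it; move -1 to the remainder.
  normal form = -1.
The normal form is nonzero, so p ∉ I. Since p minus its normal form lies in I, I + (p) = I + (r) where r = -1; decide whether this ideal is the whole ring.
Here r = -1 is a nonzero constant, hence a unit: 1 ∈ I + (p), the Gröbner basis of I + (p) is {1}, and the enlarged system has no common solution — adjoining p is inconsistent.

Ideal membership is decidable via reduction modulo a Gröbner basis.

Adjoining -a^2 + b^2 + b makes the ideal the whole ring: the system is inconsistent.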